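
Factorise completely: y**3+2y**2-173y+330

Testing divisors of the constant over divisors of the leading coefficient, y = -15 is a root, so (y+15) is a factor; dividing leaves y**2-13y+22.
The remaining quadratic factors as (y-11)(y-2).

(y+15)(y-11)(y-2)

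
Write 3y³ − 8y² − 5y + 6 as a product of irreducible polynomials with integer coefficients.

(3y − 2)(y + 1)(y − 3)

Trying the rational-root candidates, y = 2/3 is a root, so (3y − 2) divides it; the quotient is y² − 2y − 3.
The remaining quadratic factors as (y + 1)(y − 3).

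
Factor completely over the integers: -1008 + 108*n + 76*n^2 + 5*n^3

(5*n - 14)*(n + 12)*(n + 6)

Testing divisors of the constant over divisors of the leading coefficient, n = -6 is a root, giving the factor (n + 6) and quotient 5*n^2 + 46*n - 168.
The remaining quadratic factors as (5*n - 14)(n + 12).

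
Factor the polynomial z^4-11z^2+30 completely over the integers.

(z^2-5)(z^2-6)

Substitute u = z^2 to get a quadratic in u, then factor.
z^2-6 is irreducible over ℤ (6 is not a perfect square).
z^2-5 is irreducible over ℤ (5 is not a perfect square).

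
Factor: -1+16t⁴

Difference of squares twice: with A = 2t and B = 1, A⁴ − B⁴ = (A² − B²)(A² + B²), and A² − B² factors again.

(2t+1)(2t-1)(4t²+1)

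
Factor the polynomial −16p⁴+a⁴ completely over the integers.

Write as (a²)² − (4p²)², then factor a²−4p² once more.

(a+2p)(a−2p)(a²+4p²)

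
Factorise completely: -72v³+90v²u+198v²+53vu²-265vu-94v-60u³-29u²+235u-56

-(4v-3u-7)(3v-4u+1)(6v+5u-8)

Group: 4v(-18v²+9vu+18v+20u²-37u+8) + (-3u-7)(-18v²+9vu+18v+20u²-37u+8); both groups contain (-18v²+9vu+18v+20u²-37u+8), so (4v-3u-7) is a factor with cofactor -18v²+9vu+18v+20u²-37u+8.
The cofactor groups again: -18v²+9vu+18v+20u²-37u+8 = -6v(3v-4u+1) + (-5u+8)(3v-4u+1); both groups contain (3v-4u+1), giving -(6v+5u-8)(3v-4u+1).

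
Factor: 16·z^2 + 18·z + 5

(2·z + 1)·(8·z + 5)

Need a pair with product 16·5 = 80 and sum 18: that's 8 and 10.
Split the middle term: 16·z^2 + 8·z + 10·z + 5 = 8·z·(2·z + 1) + 5·(2·z + 1).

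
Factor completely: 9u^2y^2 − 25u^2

Every term has a factor of u^2; factoring it out leaves 9y^2 − 25.
Recognize a difference of squares with the parts 3y and 5.

u^2(3y + 5)(3y − 5)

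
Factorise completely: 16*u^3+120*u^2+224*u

Pull out the common factor 8*u, then factor the remaining trinomial.

8*u*(2*u+7)*(u+4)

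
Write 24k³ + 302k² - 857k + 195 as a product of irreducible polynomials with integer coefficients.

Among the possible rational roots, k = -15 is a root, so (k + 15) is a factor; dividing leaves 24k² - 58k + 13.
The remaining quadratic factors as (6k - 13)(4k - 1).

(4k - 1)(6k - 13)(k + 15)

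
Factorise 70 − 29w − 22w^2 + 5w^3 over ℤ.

Trying the rational-root candidates, w = 7/5 is a root, so (5w − 7) divides it; the quotient is w^2 − 3w − 10.
The remaining quadratic factors as (w − 5)(w + 2).

(5w − 7)(w + 2)(w − 5)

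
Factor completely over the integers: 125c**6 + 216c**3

c**3(5c + 6)(25c**2 − 30c + 36)

Factor out c**3 first: what remains is 125c**3 + 216.
Recognize a sum of cubes with the parts 5c and 6.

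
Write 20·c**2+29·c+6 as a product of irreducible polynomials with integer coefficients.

(4·c+1)·(5·c+6)

Need a pair with product 20·6 = 120 and sum 29: that's 24 and 5.
Split the middle term: 20·c**2+24·c + 5·c+6 = 4·c·(5·c+6) + (5·c+6).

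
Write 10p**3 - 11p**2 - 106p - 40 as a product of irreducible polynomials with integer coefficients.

By the rational root theorem, p = -2/5 is a root, so (5p + 2) is a factor; dividing leaves 2p**2 - 3p - 20.
The remaining quadratic factors as (2p + 5)(p - 4).

(2p + 5)(5p + 2)(p - 4)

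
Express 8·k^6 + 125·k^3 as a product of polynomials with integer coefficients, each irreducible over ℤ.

k^3·(2·k + 5)·(4·k^2 - 10·k + 25)

Factor out k^3 first: what remains is 8·k^3 + 125.
Recognize a sum of cubes with the parts 2·k and 5.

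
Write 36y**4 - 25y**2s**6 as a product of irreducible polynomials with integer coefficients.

y**2(6y - 5s**3)(6y + 5s**3)

Every term has a factor of y**2; factoring it out leaves 36y**2 - 25s**6.
Recognize a difference of squares with the parts 6y and 5s**3.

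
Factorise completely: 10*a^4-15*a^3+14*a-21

(2*a-3)*(5*a^3+7)

Group as (10*a^4+14*a) + (-15*a^3-21) = 2*a*(5*a^3+7) - 3*(5*a^3+7).
Both groups share the factor (5*a^3+7).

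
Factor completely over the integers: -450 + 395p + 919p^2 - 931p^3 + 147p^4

Trying the rational-root candidates, p = -2/3 is a root, so (3p + 2) is a factor; dividing leaves 49p^3 - 343p^2 + 535p - 225.
Then p = 9/7 is a root, giving the factor (7p - 9) and quotient 7p^2 - 40p + 25.
The remaining quadratic factors as (p - 5)(7p - 5).

(3p + 2)(7p - 5)(7p - 9)(p - 5)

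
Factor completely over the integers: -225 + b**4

(b**2 + 15)·(b**2 - 15)

Substitute u = b**2 to get a quadratic in u, then factor.
b**2 + 15 is irreducible over ℤ (always positive, so no real roots).
b**2 - 15 is irreducible over ℤ (15 is not a perfect square).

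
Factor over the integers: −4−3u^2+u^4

Substitute w = u^2 to get a quadratic in w, then factor.
u^2−4 is a difference of squares.
u^2+1 is irreducible over ℤ (sum of squares).

(u+2)(u−2)(u^2+1)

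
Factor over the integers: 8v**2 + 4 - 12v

4(2v - 1)(v - 1)

Pull out the common factor 4, then factor the remaining trinomial.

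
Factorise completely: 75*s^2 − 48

Factor out 3, leaving 25*s^2 − 16, which is a difference of two squares.

3*(5*s + 4)*(5*s − 4)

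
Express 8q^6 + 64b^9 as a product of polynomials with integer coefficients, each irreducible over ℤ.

8(q^2 + 2b^3)(q^4 - 2q^2b^3 + 4b^6)

Pull out the common factor 8, leaving q^6 + 8b^9.
Recognize a sum of cubes with the parts 2b^3 and q^2.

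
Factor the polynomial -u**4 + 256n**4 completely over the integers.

Write as (16n**2)² − (u**2)², then factor 16n**2 - u**2 once more.

(4n + u)(4n - u)(16n**2 + u**2)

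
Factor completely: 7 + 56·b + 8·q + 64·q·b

(8·b + 1)·(8·q + 7)

Group as (64·q·b + 8·q) + (56·b + 7) = 8·q·(8·b + 1) + 7·(8·b + 1).
Both groups share the factor (8·b + 1).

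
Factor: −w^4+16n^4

Write as (4n^2)² − (w^2)², then factor 4n^2−w^2 once more.

(2n+w)(2n−w)(4n^2+w^2)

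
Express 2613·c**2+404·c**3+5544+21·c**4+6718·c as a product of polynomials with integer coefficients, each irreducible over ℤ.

Among the possible rational roots, c = -4 is a root, so (c+4) divides it; the quotient is 21·c**3+320·c**2+1333·c+1386.
Continuing, c = -14/3 is a root, giving the factor (3·c+14) and quotient 7·c**2+74·c+99.
The remaining quadratic factors as (7·c+11)(c+9).

(3·c+14)·(7·c+11)·(c+4)·(c+9)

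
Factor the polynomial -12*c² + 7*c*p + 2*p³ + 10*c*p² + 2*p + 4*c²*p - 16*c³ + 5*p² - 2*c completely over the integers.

-(4*c + 2*p + 1)*(4*c + p + 2)*(c - p)

Group: 4*c*(-4*c² + 3*c*p - 2*c + p² + 2*p) + (2*p + 1)*(-4*c² + 3*c*p - 2*c + p² + 2*p); both groups contain (-4*c² + 3*c*p - 2*c + p² + 2*p), so (4*c + 2*p + 1) is a factor with cofactor -4*c² + 3*c*p - 2*c + p² + 2*p.
The cofactor groups again: -4*c² + 3*c*p - 2*c + p² + 2*p = -c*(4*c + p + 2) + p*(4*c + p + 2); both groups contain (4*c + p + 2), giving -(c - p)*(4*c + p + 2).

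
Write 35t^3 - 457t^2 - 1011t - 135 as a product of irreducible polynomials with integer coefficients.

(5t + 9)(7t + 1)(t - 15)

Trying the rational-root candidates, t = -1/7 is a root, so (7t + 1) divides it; the quotient is 5t^2 - 66t - 135.
The remaining quadratic factors as (t - 15)(5t + 9).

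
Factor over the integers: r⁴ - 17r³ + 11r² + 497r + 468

Testing divisors of the constant over divisors of the leading coefficient, r = -4 is a root, giving the factor (r + 4) and quotient r³ - 21r² + 95r + 117.
Then r = 13 is a root, so (r - 13) divides it; the quotient is r² - 8r - 9.
The remaining quadratic factors as (r + 1)(r - 9).

(r + 1)(r + 4)(r - 13)(r - 9)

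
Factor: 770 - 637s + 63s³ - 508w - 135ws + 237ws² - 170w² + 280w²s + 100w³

Group: 5w(20w² + 44ws - 78w + 21s² - 77s + 70) + (3s + 11)(20w² + 44ws - 78w + 21s² - 77s + 70); both groups contain (20w² + 44ws - 78w + 21s² - 77s + 70), so (5w + 3s + 11) is a factor with cofactor 20w² + 44ws - 78w + 21s² - 77s + 70.
The cofactor groups again: 20w² + 44ws - 78w + 21s² - 77s + 70 = 2w(10w + 7s - 14) + (3s - 5)(10w + 7s - 14); both groups contain (10w + 7s - 14), giving (2w + 3s - 5)(10w + 7s - 14).

(2w + 3s - 5)(5w + 3s + 11)(10w + 7s - 14)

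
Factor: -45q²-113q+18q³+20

By the rational root theorem, q = -5/3 is a root, so (3q+5) is a factor; dividing leaves 6q²-25q+4.
The remaining quadratic factors as (6q-1)(q-4).

(3q+5)(6q-1)(q-4)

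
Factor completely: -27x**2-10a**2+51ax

Group: -2a(5a-3x) + 9x(5a-3x); both groups contain (5a-3x).

-(2a-9x)(5a-3x)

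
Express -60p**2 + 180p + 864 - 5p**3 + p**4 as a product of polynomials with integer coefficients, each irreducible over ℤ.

Trying the rational-root candidates, p = 8 is a root, so (p - 8) divides it; the quotient is p**3 + 3p**2 - 36p - 108.
Then p = -6 is a root, giving the factor (p + 6) and quotient p**2 - 3p - 18.
The remaining quadratic factors as (p - 6)(p + 3).

(p + 3)(p + 6)(p - 6)(p - 8)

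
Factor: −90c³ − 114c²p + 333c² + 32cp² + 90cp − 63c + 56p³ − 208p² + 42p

Group: 3c(−30c² − 58cp + 111c − 28p² + 104p − 21) − 2p(−30c² − 58cp + 111c − 28p² + 104p − 21); both groups contain (−30c² − 58cp + 111c − 28p² + 104p − 21), so (3c − 2p) is a factor with cofactor −30c² − 58cp + 111c − 28p² + 104p − 21.
The cofactor groups again: −30c² − 58cp + 111c − 28p² + 104p − 21 = −2c(15c + 14p − 3) + (−2p + 7)(15c + 14p − 3); both groups contain (15c + 14p − 3), giving −(2c + 2p − 7)(15c + 14p − 3).

−(15c + 14p − 3)(2c + 2p − 7)(3c − 2p)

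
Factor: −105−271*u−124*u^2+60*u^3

(2*u−7)*(5*u+3)*(6*u+5)

By the rational root theorem, u = −3/5 is a root, so (5*u+3) is a factor; dividing leaves 12*u^2−32*u−35.
The remaining quadratic factors as (6*u+5)(2*u−7).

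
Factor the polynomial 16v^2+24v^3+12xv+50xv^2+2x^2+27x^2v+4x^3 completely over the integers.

Group: 4x(x^2+6xv+8v^2) + (3v+2)(x^2+6xv+8v^2); both groups contain (x^2+6xv+8v^2), so (4x+3v+2) is a factor with cofactor x^2+6xv+8v^2.
The cofactor groups again: x^2+6xv+8v^2 = x(x+2v) + 4v(x+2v); both groups contain (x+2v), giving (x+4v)(x+2v).

(x+2v)(4x+3v+2)(x+4v)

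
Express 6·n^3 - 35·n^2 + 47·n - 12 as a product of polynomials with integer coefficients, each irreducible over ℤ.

(2·n - 3)·(3·n - 1)·(n - 4)

Testing divisors of the constant over divisors of the leading coefficient, n = 3/2 is a root, giving the factor (2·n - 3) and quotient 3·n^2 - 13·n + 4.
The remaining quadratic factors as (n - 4)(3·n - 1).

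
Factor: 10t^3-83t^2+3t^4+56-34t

Trying the rational-root candidates, t = -1 is a root, giving the factor (t+1) and quotient 3t^3+7t^2-90t+56.
Continuing, t = 2/3 is a root, giving the factor (3t-2) and quotient t^2+3t-28.
The remaining quadratic factors as (t+7)(t-4).

(3t-2)(t+1)(t+7)(t-4)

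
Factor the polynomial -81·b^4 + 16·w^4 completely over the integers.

Difference of squares twice: with A = 2·w and B = 3·b, A⁴ − B⁴ = (A² − B²)(A² + B²), and A² − B² factors again.

(2·w - 3·b)·(2·w + 3·b)·(4·w^2 + 9·b^2)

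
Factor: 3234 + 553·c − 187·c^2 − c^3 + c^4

(c + 14)·(c + 3)·(c − 11)·(c − 7)

Among the possible rational roots, c = 7 is a root, giving the factor (c − 7) and quotient c^3 + 6·c^2 − 145·c − 462.
Then c = −14 is a root, giving the factor (c + 14) and quotient c^2 − 8·c − 33.
The remaining quadratic factors as (c − 11)(c + 3).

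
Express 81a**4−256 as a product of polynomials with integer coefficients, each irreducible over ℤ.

Difference of squares twice: with A = 3a and B = 4, A⁴ − B⁴ = (A² − B²)(A² + B²), and A² − B² factors again.

(3a+4)(3a−4)(9a**2+16)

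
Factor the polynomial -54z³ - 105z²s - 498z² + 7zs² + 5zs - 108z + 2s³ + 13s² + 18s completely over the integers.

Group: 6z(-9z² - 19zs - 83z - 2s² - 13s - 18) - s(-9z² - 19zs - 83z - 2s² - 13s - 18); both groups contain (-9z² - 19zs - 83z - 2s² - 13s - 18), so (6z - s) is a factor with cofactor -9z² - 19zs - 83z - 2s² - 13s - 18.
The cofactor groups again: -9z² - 19zs - 83z - 2s² - 13s - 18 = -9z(z + 2s + 9) + (-s - 2)(z + 2s + 9); both groups contain (z + 2s + 9), giving -(9z + s + 2)(z + 2s + 9).

-(6z - s)(z + 2s + 9)(9z + s + 2)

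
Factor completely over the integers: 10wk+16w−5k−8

Group as (10wk+16w) + (−5k−8) = 2w(5k+8) − (5k+8).
Both groups share the factor (5k+8).

(2w−1)(5k+8)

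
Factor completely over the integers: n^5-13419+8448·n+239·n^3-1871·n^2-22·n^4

By the rational root theorem, n = 9 is a root, so (n-9) divides it; the quotient is n^4-13·n^3+122·n^2-773·n+1491.
Next, n = 7 is a root, so (n-7) is a factor; dividing leaves n^3-6·n^2+80·n-213.
Continuing, n = 3 is a root, so (n-3) is a factor; dividing leaves n^2-3·n+71.
The quadratic n^2-3·n+71 has discriminant -275 < 0 and is irreducible over ℤ.

(n-3)·(n-7)·(n-9)·(n^2-3·n+71)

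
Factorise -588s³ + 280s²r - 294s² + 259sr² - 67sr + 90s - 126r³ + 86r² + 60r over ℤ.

-(14s - 7r - 3)(14s - 9r + 10)(3s + 2r)

Group: 14s(-42s² - sr - 30s + 18r² - 20r) + (-7r - 3)(-42s² - sr - 30s + 18r² - 20r); both groups contain (-42s² - sr - 30s + 18r² - 20r), so (14s - 7r - 3) is a factor with cofactor -42s² - sr - 30s + 18r² - 20r.
The cofactor groups again: -42s² - sr - 30s + 18r² - 20r = -14s(3s + 2r) + (9r - 10)(3s + 2r); both groups contain (3s + 2r), giving -(14s - 9r + 10)(3s + 2r).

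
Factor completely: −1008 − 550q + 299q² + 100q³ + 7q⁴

(7q + 9)(q + 7)(q + 8)(q − 2)

Trying the rational-root candidates, q = 2 is a root, so (q − 2) is a factor; dividing leaves 7q³ + 114q² + 527q + 504.
Continuing, q = −7 is a root, giving the factor (q + 7) and quotient 7q² + 65q + 72.
The remaining quadratic factors as (q + 8)(7q + 9).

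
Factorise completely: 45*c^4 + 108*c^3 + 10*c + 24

(5*c + 12)*(9*c^3 + 2)

Group as (45*c^4 + 10*c) + (108*c^3 + 24) = 5*c*(9*c^3 + 2) + 12*(9*c^3 + 2).
Both groups share the factor (9*c^3 + 2).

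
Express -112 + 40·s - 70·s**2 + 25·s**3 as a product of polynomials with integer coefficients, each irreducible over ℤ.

Group as (25·s**3 + 40·s) + (-70·s**2 - 112) = 5·s·(5·s**2 + 8) - 14·(5·s**2 + 8).
Both groups share the factor (5·s**2 + 8).

(5·s - 14)·(5·s**2 + 8)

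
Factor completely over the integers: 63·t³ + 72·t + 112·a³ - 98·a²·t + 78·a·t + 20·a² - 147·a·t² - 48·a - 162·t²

Group: 8·a·(14·a² - 7·a·t - 8·a - 21·t² + 12·t) + (-3·t + 6)·(14·a² - 7·a·t - 8·a - 21·t² + 12·t); both groups contain (14·a² - 7·a·t - 8·a - 21·t² + 12·t), so (8·a - 3·t + 6) is a factor with cofactor 14·a² - 7·a·t - 8·a - 21·t² + 12·t.
The cofactor groups again: 14·a² - 7·a·t - 8·a - 21·t² + 12·t = 7·a·(2·a - 3·t) + (7·t - 4)·(2·a - 3·t); both groups contain (2·a - 3·t), giving (7·a + 7·t - 4)·(2·a - 3·t).

(2·a - 3·t)·(7·a + 7·t - 4)·(8·a - 3·t + 6)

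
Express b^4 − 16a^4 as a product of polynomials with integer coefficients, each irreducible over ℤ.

(b)⁴ − (2a)⁴ = ((b)² − (2a)²)((b)² + (2a)²); the first factor splits again, the second (b^2 + 4a^2) is irreducible.

(b − 2a)(b + 2a)(b^2 + 4a^2)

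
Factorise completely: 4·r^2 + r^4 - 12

(r^2 + 6)·(r^2 - 2)

Substitute u = r^2 to get a quadratic in u, then factor.
r^2 + 6 is irreducible over ℤ (always positive, so no real roots).
r^2 - 2 is irreducible over ℤ (2 is not a perfect square).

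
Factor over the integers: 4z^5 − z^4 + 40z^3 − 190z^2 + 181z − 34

By the rational root theorem, z = 2 is a root, so (z − 2) divides it; the quotient is 4z^4 + 7z^3 + 54z^2 − 82z + 17.
Then z = 1 is a root, so (z − 1) divides it; the quotient is 4z^3 + 11z^2 + 65z − 17.
Then z = 1/4 is a root, so (4z − 1) divides it; the quotient is z^2 + 3z + 17.
The quadratic z^2 + 3z + 17 has discriminant −59 < 0 and is irreducible over ℤ.

(4z − 1)(z − 1)(z − 2)(z^2 + 3z + 17)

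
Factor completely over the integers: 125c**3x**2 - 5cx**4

5cx**2(5c + x)(5c - x)

Every term has a factor of 5cx**2. Then 25c**2 - x**2 = (5c)² − (x)².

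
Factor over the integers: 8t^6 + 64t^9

Factor out 8t^6 first: what remains is 8t^3 + 1.
Recognize a sum of cubes with the parts 2t and 1.

8t^6(2t + 1)(4t^2 - 2t + 1)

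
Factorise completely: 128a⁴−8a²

Every term has a factor of 8a². Then 16a²−1 = (4a)² − (1)².

8a²(4a+1)(4a−1)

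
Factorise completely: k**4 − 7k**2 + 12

Substitute u = k**2 to get a quadratic in u, then factor.
k**2 − 4 is a difference of squares.
k**2 − 3 is irreducible over ℤ (3 is not a perfect square).

(k + 2)(k − 2)(k**2 − 3)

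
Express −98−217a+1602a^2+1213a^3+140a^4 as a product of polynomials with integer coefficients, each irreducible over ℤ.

Testing divisors of the constant over divisors of the leading coefficient, a = −1/5 is a root, so (5a+1) divides it; the quotient is 28a^3+237a^2+273a−98.
Continuing, a = −7 is a root, so (a+7) is a factor; dividing leaves 28a^2+41a−14.
The remaining quadratic factors as (7a−2)(4a+7).

(4a+7)(5a+1)(7a−2)(a+7)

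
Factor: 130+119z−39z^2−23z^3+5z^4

Trying the rational-root candidates, z = −2 is a root, so (z+2) is a factor; dividing leaves 5z^3−33z^2+27z+65.
Continuing, z = 13/5 is a root, so (5z−13) is a factor; dividing leaves z^2−4z−5.
The remaining quadratic factors as (z+1)(z−5).

(5z−13)(z+1)(z+2)(z−5)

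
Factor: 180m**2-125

5(6m+5)(6m-5)

Pull out the common factor 5; 36m**2-25 is a difference of squares.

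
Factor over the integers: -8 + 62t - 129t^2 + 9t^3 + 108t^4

(3t + 4)(3t - 1)(3t - 2)(4t - 1)

Testing divisors of the constant over divisors of the leading coefficient, t = 2/3 is a root, so (3t - 2) is a factor; dividing leaves 36t^3 + 27t^2 - 25t + 4.
Then t = 1/4 is a root, so (4t - 1) divides it; the quotient is 9t^2 + 9t - 4.
The remaining quadratic factors as (3t + 4)(3t - 1).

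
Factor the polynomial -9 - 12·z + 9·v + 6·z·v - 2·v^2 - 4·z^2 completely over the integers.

Group: -2·z·(2·z - v + 3) + (2·v - 3)·(2·z - v + 3); both groups contain (2·z - v + 3).

-(2·z - 2·v + 3)·(2·z - v + 3)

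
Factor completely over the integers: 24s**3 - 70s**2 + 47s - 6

(4s - 3)(6s - 1)(s - 2)

Trying the rational-root candidates, s = 3/4 is a root, so (4s - 3) is a factor; dividing leaves 6s**2 - 13s + 2.
The remaining quadratic factors as (6s - 1)(s - 2).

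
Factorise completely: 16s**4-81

(2s+3)(2s-3)(4s**2+9)

Write as (4s**2)² − (9)², then factor 4s**2-9 once more.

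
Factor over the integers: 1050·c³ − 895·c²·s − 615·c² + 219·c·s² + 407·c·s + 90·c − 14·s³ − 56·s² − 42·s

Group: 7·c·(150·c² − 85·c·s − 45·c + 7·s² + 21·s) + (−2·s − 2)·(150·c² − 85·c·s − 45·c + 7·s² + 21·s); both groups contain (150·c² − 85·c·s − 45·c + 7·s² + 21·s), so (7·c − 2·s − 2) is a factor with cofactor 150·c² − 85·c·s − 45·c + 7·s² + 21·s.
The cofactor groups again: 150·c² − 85·c·s − 45·c + 7·s² + 21·s = 15·c·(10·c − s − 3) − 7·s·(10·c − s − 3); both groups contain (10·c − s − 3), giving (15·c − 7·s)·(10·c − s − 3).

(10·c − s − 3)·(15·c − 7·s)·(7·c − 2·s − 2)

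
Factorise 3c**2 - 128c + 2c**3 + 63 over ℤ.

Trying the rational-root candidates, c = 1/2 is a root, giving the factor (2c - 1) and quotient c**2 + 2c - 63.
The remaining quadratic factors as (c - 7)(c + 9).

(2c - 1)(c + 9)(c - 7)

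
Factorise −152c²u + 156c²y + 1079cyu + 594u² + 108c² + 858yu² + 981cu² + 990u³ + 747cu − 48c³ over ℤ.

Group: 12c(−4c² + 13cy − 9cu + 9c + 78yu + 90u² + 54u) + 11u(−4c² + 13cy − 9cu + 9c + 78yu + 90u² + 54u); both groups contain (−4c² + 13cy − 9cu + 9c + 78yu + 90u² + 54u), so (12c + 11u) is a factor with cofactor −4c² + 13cy − 9cu + 9c + 78yu + 90u² + 54u.
The cofactor groups again: −4c² + 13cy − 9cu + 9c + 78yu + 90u² + 54u = −c(4c − 13y − 15u − 9) − 6u(4c − 13y − 15u − 9); both groups contain (4c − 13y − 15u − 9), giving −(c + 6u)(4c − 13y − 15u − 9).

−(12c + 11u)(4c − 13y − 15u − 9)(c + 6u)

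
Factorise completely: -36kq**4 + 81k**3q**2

Every term has a factor of 9kq**2. Then 9k**2 - 4q**2 = (3k)² − (2q)².

9kq**2(3k + 2q)(3k - 2q)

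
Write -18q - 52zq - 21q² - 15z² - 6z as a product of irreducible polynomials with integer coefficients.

Group: -z(15z + 7q + 6) - 3q(15z + 7q + 6); both groups contain (15z + 7q + 6).

-(z + 3q)(15z + 7q + 6)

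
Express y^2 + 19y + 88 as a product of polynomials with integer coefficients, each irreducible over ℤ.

(y + 11)(y + 8)

Two integers with product 88 and sum 19 are 11 and 8.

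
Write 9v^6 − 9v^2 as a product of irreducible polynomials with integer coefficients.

Pull out the common factor 9v^2, leaving v^4 − 1.
Recognize a difference of squares with the parts v^2 and 1.
v^2 − 1 is again a difference of squares: (v − 1)(v + 1).

9v^2(v + 1)(v − 1)(v^2 + 1)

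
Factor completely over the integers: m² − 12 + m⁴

Substitute u = m² to get a quadratic in u, then factor.
m² − 3 is irreducible over ℤ (3 is not a perfect square).
m² + 4 is irreducible over ℤ (sum of squares).

(m² + 4)(m² − 3)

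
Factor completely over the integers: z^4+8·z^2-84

(z^2+14)·(z^2-6)

Substitute u = z^2 to get a quadratic in u, then factor.
z^2+14 is irreducible over ℤ (always positive, so no real roots).
z^2-6 is irreducible over ℤ (6 is not a perfect square).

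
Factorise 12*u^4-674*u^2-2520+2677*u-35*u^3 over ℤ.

(3*u-5)*(4*u-9)*(u+8)*(u-7)

Among the possible rational roots, u = -8 is a root, giving the factor (u+8) and quotient 12*u^3-131*u^2+374*u-315.
Then u = 9/4 is a root, so (4*u-9) divides it; the quotient is 3*u^2-26*u+35.
The remaining quadratic factors as (3*u-5)(u-7).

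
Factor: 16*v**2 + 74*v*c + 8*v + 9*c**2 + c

(2*v + 9*c + 1)*(8*v + c)

Group: 8*v*(2*v + 9*c + 1) + c*(2*v + 9*c + 1); both groups contain (2*v + 9*c + 1).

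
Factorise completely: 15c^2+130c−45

5(3c−1)(c+9)

Pull out the common factor 5, then factor the remaining trinomial.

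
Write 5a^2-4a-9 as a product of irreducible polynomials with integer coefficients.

Need a pair with product 5·(-9) = -45 and sum -4: that's 5 and -9.
Split the middle term: 5a^2+5a - 9a-9 = 5a(a+1) - 9(a+1).

(5a-9)(a+1)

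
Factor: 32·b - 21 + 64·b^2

(8·b + 7)·(8·b - 3)

Need a pair with product 64·(-21) = -1344 and sum 32: that's 56 and -24.
Split the middle term: 64·b^2 + 56·b - 24·b - 21 = 8·b·(8·b + 7) - 3·(8·b + 7).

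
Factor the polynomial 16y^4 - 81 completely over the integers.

(2y + 3)(2y - 3)(4y^2 + 9)

(2y)⁴ − (3)⁴ = ((2y)² − (3)²)((2y)² + (3)²); the first factor splits again, the second (4y^2 + 9) is irreducible.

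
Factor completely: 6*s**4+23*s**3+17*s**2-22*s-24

Among the possible rational roots, s = 1 is a root, giving the factor (s-1) and quotient 6*s**3+29*s**2+46*s+24.
Then s = -2 is a root, so (s+2) is a factor; dividing leaves 6*s**2+17*s+12.
The remaining quadratic factors as (3*s+4)(2*s+3).

(2*s+3)*(3*s+4)*(s+2)*(s-1)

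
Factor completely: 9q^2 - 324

9(q + 6)(q - 6)

Pull out the common factor 9; q^2 - 36 is a difference of squares.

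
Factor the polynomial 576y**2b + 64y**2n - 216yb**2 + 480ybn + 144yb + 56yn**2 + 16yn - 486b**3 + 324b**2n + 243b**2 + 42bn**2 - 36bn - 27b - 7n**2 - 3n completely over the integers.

Group: 9b(64y**2 - 24yb + 56yn + 16y - 54b**2 + 42bn + 27b - 7n - 3) + n(64y**2 - 24yb + 56yn + 16y - 54b**2 + 42bn + 27b - 7n - 3); both groups contain (64y**2 - 24yb + 56yn + 16y - 54b**2 + 42bn + 27b - 7n - 3), so (9b + n) is a factor with cofactor 64y**2 - 24yb + 56yn + 16y - 54b**2 + 42bn + 27b - 7n - 3.
The cofactor groups again: 64y**2 - 24yb + 56yn + 16y - 54b**2 + 42bn + 27b - 7n - 3 = 8y(8y + 6b - 1) + (-9b + 7n + 3)(8y + 6b - 1); both groups contain (8y + 6b - 1), giving (8y - 9b + 7n + 3)(8y + 6b - 1).

(8y - 9b + 7n + 3)(8y + 6b - 1)(9b + n)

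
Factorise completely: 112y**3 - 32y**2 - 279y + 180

Trying the rational-root candidates, y = 5/4 is a root, so (4y - 5) is a factor; dividing leaves 28y**2 + 27y - 36.
The remaining quadratic factors as (4y - 3)(7y + 12).

(4y - 3)(4y - 5)(7y + 12)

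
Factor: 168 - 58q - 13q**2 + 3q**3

(3q - 7)(q + 4)(q - 6)

Among the possible rational roots, q = -4 is a root, so (q + 4) divides it; the quotient is 3q**2 - 25q + 42.
The remaining quadratic factors as (3q - 7)(q - 6).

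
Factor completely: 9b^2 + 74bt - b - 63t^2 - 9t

Group: 9b(b + 9t) + (-7t - 1)(b + 9t); both groups contain (b + 9t).

(9b - 7t - 1)(b + 9t)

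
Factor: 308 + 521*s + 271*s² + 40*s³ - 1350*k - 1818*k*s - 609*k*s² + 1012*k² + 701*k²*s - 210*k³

Group: 3*k*(-70*k² + 117*k*s + 174*k - 8*s² - 43*s - 44) + (-5*s - 7)*(-70*k² + 117*k*s + 174*k - 8*s² - 43*s - 44); both groups contain (-70*k² + 117*k*s + 174*k - 8*s² - 43*s - 44), so (3*k - 5*s - 7) is a factor with cofactor -70*k² + 117*k*s + 174*k - 8*s² - 43*s - 44.
The cofactor groups again: -70*k² + 117*k*s + 174*k - 8*s² - 43*s - 44 = -5*k*(14*k - s - 4) + (8*s + 11)*(14*k - s - 4); both groups contain (14*k - s - 4), giving -(5*k - 8*s - 11)*(14*k - s - 4).

-(14*k - s - 4)*(3*k - 5*s - 7)*(5*k - 8*s - 11)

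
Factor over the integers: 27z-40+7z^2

(7z-8)(z+5)

Need a pair with product 7·(-40) = -280 and sum 27: that's -8 and 35.
Split the middle term: 7z^2-8z + 35z-40 = z(7z-8) + 5(7z-8).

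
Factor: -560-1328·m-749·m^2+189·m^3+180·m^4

Among the possible rational roots, m = -5/4 is a root, so (4·m+5) divides it; the quotient is 45·m^3-9·m^2-176·m-112.
Next, m = -4/5 is a root, giving the factor (5·m+4) and quotient 9·m^2-9·m-28.
The remaining quadratic factors as (3·m+4)(3·m-7).

(3·m+4)·(3·m-7)·(4·m+5)·(5·m+4)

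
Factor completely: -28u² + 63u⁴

7u²(3u + 2)(3u - 2)

Factor out 7u², leaving 9u² - 4, which is a difference of two squares.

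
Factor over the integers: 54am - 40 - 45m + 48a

(6a - 5)(9m + 8)

Group as (54am + 48a) + (-45m - 40) = 6a(9m + 8) - 5(9m + 8).
Both groups share the factor (9m + 8).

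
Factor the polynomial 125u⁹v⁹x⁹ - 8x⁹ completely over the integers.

Every term has a factor of x⁹; factoring it out leaves 125u⁹v⁹ - 8.
Recognize a difference of cubes with the parts 5u³v³ and 2.

x⁹(5u³v³ - 2)(25u⁶v⁶ + 10u³v³ + 4)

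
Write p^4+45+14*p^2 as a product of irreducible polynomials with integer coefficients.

(p^2+5)*(p^2+9)

Substitute u = p^2 to get a quadratic in u, then factor.
p^2+5 is irreducible over ℤ (always positive, so no real roots).
p^2+9 is irreducible over ℤ (sum of squares).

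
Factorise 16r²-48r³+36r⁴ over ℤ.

4r²(3r-2)²

Every term has a factor of 4r²; factoring it out leaves 9r²-12r+4.
Recognize a perfect-square trinomial with the parts 3r and 2.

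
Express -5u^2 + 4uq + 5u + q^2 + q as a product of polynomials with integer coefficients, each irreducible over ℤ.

-(u - q - 1)(5u + q)

Group: -5u(u - q - 1) - q(u - q - 1); both groups contain (u - q - 1).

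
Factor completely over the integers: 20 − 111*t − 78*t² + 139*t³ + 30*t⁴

(5*t + 4)*(6*t − 1)*(t + 5)*(t − 1)

Trying the rational-root candidates, t = 1/6 is a root, so (6*t − 1) divides it; the quotient is 5*t³ + 24*t² − 9*t − 20.
Next, t = −5 is a root, so (t + 5) is a factor; dividing leaves 5*t² − t − 4.
The remaining quadratic factors as (t − 1)(5*t + 4).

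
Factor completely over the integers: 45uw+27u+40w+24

Group as (45uw+27u) + (40w+24) = 9u(5w+3) + 8(5w+3).
Both groups share the factor (5w+3).

(5w+3)(9u+8)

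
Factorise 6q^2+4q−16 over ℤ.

2(3q−4)(q+2)

Pull out the common factor 2, then factor the remaining trinomial.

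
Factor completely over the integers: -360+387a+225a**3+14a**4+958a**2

(2a+15)(7a-3)(a+1)(a+8)

Trying the rational-root candidates, a = -15/2 is a root, so (2a+15) divides it; the quotient is 7a**3+60a**2+29a-24.
Next, a = 3/7 is a root, so (7a-3) is a factor; dividing leaves a**2+9a+8.
The remaining quadratic factors as (a+8)(a+1).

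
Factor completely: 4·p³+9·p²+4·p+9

Group as (4·p³+4·p) + (9·p²+9) = 4·p·(p²+1) + 9·(p²+1).
Both groups share the factor (p²+1).

(4·p+9)·(p²+1)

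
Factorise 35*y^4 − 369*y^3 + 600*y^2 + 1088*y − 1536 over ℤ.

(5*y + 8)*(7*y − 8)*(y − 3)*(y − 8)

By the rational root theorem, y = −8/5 is a root, giving the factor (5*y + 8) and quotient 7*y^3 − 85*y^2 + 256*y − 192.
Then y = 8/7 is a root, so (7*y − 8) divides it; the quotient is y^2 − 11*y + 24.
The remaining quadratic factors as (y − 3)(y − 8).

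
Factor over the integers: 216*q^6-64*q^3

Factor out 8*q^3 first: what remains is 27*q^3-8.
Recognize a difference of cubes with the parts 3*q and 2.

8*q^3*(3*q-2)*(9*q^2+6*q+4)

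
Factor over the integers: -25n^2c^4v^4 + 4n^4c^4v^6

c^4n^2v^4(2nv + 5)(2nv - 5)

Every term has a factor of n^2c^4v^4; factoring it out leaves 4n^2v^2 - 25.
Recognize a difference of squares with the parts 2nv and 5.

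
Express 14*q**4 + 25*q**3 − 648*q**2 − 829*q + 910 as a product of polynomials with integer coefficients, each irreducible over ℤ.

(2*q − 13)*(7*q − 5)*(q + 2)*(q + 7)

Trying the rational-root candidates, q = 13/2 is a root, giving the factor (2*q − 13) and quotient 7*q**3 + 58*q**2 + 53*q − 70.
Then q = 5/7 is a root, so (7*q − 5) is a factor; dividing leaves q**2 + 9*q + 14.
The remaining quadratic factors as (q + 7)(q + 2).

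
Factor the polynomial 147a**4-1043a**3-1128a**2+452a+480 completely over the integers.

(3a-2)(7a+5)(7a+6)(a-8)

Trying the rational-root candidates, a = -5/7 is a root, so (7a+5) divides it; the quotient is 21a**3-164a**2-44a+96.
Continuing, a = 2/3 is a root, so (3a-2) divides it; the quotient is 7a**2-50a-48.
The remaining quadratic factors as (a-8)(7a+6).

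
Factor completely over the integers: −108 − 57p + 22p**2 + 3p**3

By the rational root theorem, p = 3 is a root, so (p − 3) is a factor; dividing leaves 3p**2 + 31p + 36.
The remaining quadratic factors as (p + 9)(3p + 4).

(3p + 4)(p + 9)(p − 3)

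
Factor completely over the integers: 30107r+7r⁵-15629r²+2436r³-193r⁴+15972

Trying the rational-root candidates, r = 4 is a root, so (r-4) divides it; the quotient is 7r⁴-165r³+1776r²-8525r-3993.
Then r = 11 is a root, giving the factor (r-11) and quotient 7r³-88r²+808r+363.
Next, r = -3/7 is a root, so (7r+3) is a factor; dividing leaves r²-13r+121.
The quadratic r²-13r+121 has discriminant -315 < 0 and is irreducible over ℤ.

(7r+3)(r-11)(r-4)(r²-13r+121)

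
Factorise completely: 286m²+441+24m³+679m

Testing divisors of the constant over divisors of the leading coefficient, m = −7/4 is a root, so (4m+7) is a factor; dividing leaves 6m²+61m+63.
The remaining quadratic factors as (6m+7)(m+9).

(4m+7)(6m+7)(m+9)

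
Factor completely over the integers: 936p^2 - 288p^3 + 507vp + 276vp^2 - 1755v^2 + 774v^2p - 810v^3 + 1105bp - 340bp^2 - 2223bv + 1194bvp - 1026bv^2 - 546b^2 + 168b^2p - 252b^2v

-(6v - 4p + 13)(14b + 15v + 9p)(3b + 9v - 8p)

Group: 14b(-18bv + 12bp - 39b - 54v^2 + 84vp - 117v - 32p^2 + 104p) + (15v + 9p)(-18bv + 12bp - 39b - 54v^2 + 84vp - 117v - 32p^2 + 104p); both groups contain (-18bv + 12bp - 39b - 54v^2 + 84vp - 117v - 32p^2 + 104p), so (14b + 15v + 9p) is a factor with cofactor -18bv + 12bp - 39b - 54v^2 + 84vp - 117v - 32p^2 + 104p.
The cofactor groups again: -18bv + 12bp - 39b - 54v^2 + 84vp - 117v - 32p^2 + 104p = -3b(6v - 4p + 13) + (-9v + 8p)(6v - 4p + 13); both groups contain (6v - 4p + 13), giving -(3b + 9v - 8p)(6v - 4p + 13).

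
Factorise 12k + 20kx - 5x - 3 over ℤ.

(4k - 1)(5x + 3)

Group as (20kx + 12k) + (-5x - 3) = 4k(5x + 3) - (5x + 3).
Both groups share the factor (5x + 3).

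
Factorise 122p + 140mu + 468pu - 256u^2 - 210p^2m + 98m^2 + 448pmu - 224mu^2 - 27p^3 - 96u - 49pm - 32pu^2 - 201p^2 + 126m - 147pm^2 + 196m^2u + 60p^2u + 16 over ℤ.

Group: 9p(-3p^2 - 21pm + 4pu - 22p + 28mu + 14m + 32u + 16) + (7m - 8u + 1)(-3p^2 - 21pm + 4pu - 22p + 28mu + 14m + 32u + 16); both groups contain (-3p^2 - 21pm + 4pu - 22p + 28mu + 14m + 32u + 16), so (9p + 7m - 8u + 1) is a factor with cofactor -3p^2 - 21pm + 4pu - 22p + 28mu + 14m + 32u + 16.
The cofactor groups again: -3p^2 - 21pm + 4pu - 22p + 28mu + 14m + 32u + 16 = -3p(p + 7m + 8) + (4u + 2)(p + 7m + 8); both groups contain (p + 7m + 8), giving -(3p - 4u - 2)(p + 7m + 8).

-(3p - 4u - 2)(9p + 7m - 8u + 1)(p + 7m + 8)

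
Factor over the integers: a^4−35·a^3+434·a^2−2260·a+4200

Among the possible rational roots, a = 10 is a root, so (a−10) divides it; the quotient is a^3−25·a^2+184·a−420.
Then a = 5 is a root, so (a−5) is a factor; dividing leaves a^2−20·a+84.
The remaining quadratic factors as (a−14)(a−6).

(a−10)·(a−14)·(a−5)·(a−6)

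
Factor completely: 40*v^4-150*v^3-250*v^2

Pull out the common factor 10*v^2, then factor the remaining trinomial.

10*v^2*(4*v+5)*(v-5)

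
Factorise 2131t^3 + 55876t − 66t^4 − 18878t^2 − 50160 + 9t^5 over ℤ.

(3t − 11)(3t − 5)(t − 4)(t^2 + 2t + 228)

By the rational root theorem, t = 5/3 is a root, so (3t − 5) divides it; the quotient is 3t^4 − 17t^3 + 682t^2 − 5156t + 10032.
Continuing, t = 4 is a root, so (t − 4) is a factor; dividing leaves 3t^3 − 5t^2 + 662t − 2508.
Continuing, t = 11/3 is a root, so (3t − 11) is a factor; dividing leaves t^2 + 2t + 228.
The quadratic t^2 + 2t + 228 has discriminant −908 < 0 and is irreducible over ℤ.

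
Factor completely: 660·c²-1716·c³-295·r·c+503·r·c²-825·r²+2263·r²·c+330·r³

(15·r-11·c)·(11·r+12·c)·(2·r+13·c-5)

Group: 2·r·(165·r²+59·r·c-132·c²) + (13·c-5)·(165·r²+59·r·c-132·c²); both groups contain (165·r²+59·r·c-132·c²), so (2·r+13·c-5) is a factor with cofactor 165·r²+59·r·c-132·c².
The cofactor groups again: 165·r²+59·r·c-132·c² = 11·r·(15·r-11·c) + 12·c·(15·r-11·c); both groups contain (15·r-11·c), giving (11·r+12·c)·(15·r-11·c).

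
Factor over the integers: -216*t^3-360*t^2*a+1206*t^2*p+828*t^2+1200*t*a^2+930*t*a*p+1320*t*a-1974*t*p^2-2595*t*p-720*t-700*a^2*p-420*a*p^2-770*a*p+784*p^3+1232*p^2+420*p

-(6*t-10*a-14*p-15)*(12*t-7*p)*(3*t+10*a-8*p-4)

Group: 3*t*(-72*t^2+120*t*a+210*t*p+180*t-70*a*p-98*p^2-105*p) + (10*a-8*p-4)*(-72*t^2+120*t*a+210*t*p+180*t-70*a*p-98*p^2-105*p); both groups contain (-72*t^2+120*t*a+210*t*p+180*t-70*a*p-98*p^2-105*p), so (3*t+10*a-8*p-4) is a factor with cofactor -72*t^2+120*t*a+210*t*p+180*t-70*a*p-98*p^2-105*p.
The cofactor groups again: -72*t^2+120*t*a+210*t*p+180*t-70*a*p-98*p^2-105*p = -6*t*(12*t-7*p) + (10*a+14*p+15)*(12*t-7*p); both groups contain (12*t-7*p), giving -(6*t-10*a-14*p-15)*(12*t-7*p).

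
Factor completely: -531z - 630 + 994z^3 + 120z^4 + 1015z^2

(4z - 3)(5z + 6)(6z + 5)(z + 7)

By the rational root theorem, z = -6/5 is a root, so (5z + 6) is a factor; dividing leaves 24z^3 + 170z^2 - z - 105.
Next, z = -5/6 is a root, so (6z + 5) divides it; the quotient is 4z^2 + 25z - 21.
The remaining quadratic factors as (4z - 3)(z + 7).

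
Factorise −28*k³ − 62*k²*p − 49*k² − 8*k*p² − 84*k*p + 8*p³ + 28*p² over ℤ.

−(4*k + 2*p + 7)*(7*k − 2*p)*(k + 2*p)

Group: 7*k*(−4*k² − 10*k*p − 7*k − 4*p² − 14*p) − 2*p*(−4*k² − 10*k*p − 7*k − 4*p² − 14*p); both groups contain (−4*k² − 10*k*p − 7*k − 4*p² − 14*p), so (7*k − 2*p) is a factor with cofactor −4*k² − 10*k*p − 7*k − 4*p² − 14*p.
The cofactor groups again: −4*k² − 10*k*p − 7*k − 4*p² − 14*p = −4*k*(k + 2*p) + (−2*p − 7)*(k + 2*p); both groups contain (k + 2*p), giving −(4*k + 2*p + 7)*(k + 2*p).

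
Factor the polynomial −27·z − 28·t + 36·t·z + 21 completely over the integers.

(4·t − 3)·(9·z − 7)

Group as (36·t·z − 28·t) + (−27·z + 21) = 4·t·(9·z − 7) − 3·(9·z − 7).
Both groups share the factor (9·z − 7).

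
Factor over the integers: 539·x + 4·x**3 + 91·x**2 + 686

(4·x + 7)·(x + 14)·(x + 7)

Testing divisors of the constant over divisors of the leading coefficient, x = -14 is a root, so (x + 14) divides it; the quotient is 4·x**2 + 35·x + 49.
The remaining quadratic factors as (4·x + 7)(x + 7).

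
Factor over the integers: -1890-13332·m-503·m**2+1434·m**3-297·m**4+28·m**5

Trying the rational-root candidates, m = -1/7 is a root, giving the factor (7·m+1) and quotient 4·m**4-43·m**3+211·m**2-102·m-1890.
Next, m = 5 is a root, so (m-5) is a factor; dividing leaves 4·m**3-23·m**2+96·m+378.
Then m = -9/4 is a root, giving the factor (4·m+9) and quotient m**2-8·m+42.
The quadratic m**2-8·m+42 has discriminant -104 < 0 and is irreducible over ℤ.

(4·m+9)·(7·m+1)·(m-5)·(m**2-8·m+42)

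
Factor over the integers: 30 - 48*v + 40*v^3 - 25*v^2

(8*v - 5)*(5*v^2 - 6)

Group as (40*v^3 - 48*v) + (-25*v^2 + 30) = 8*v*(5*v^2 - 6) - 5*(5*v^2 - 6).
Both groups share the factor (5*v^2 - 6).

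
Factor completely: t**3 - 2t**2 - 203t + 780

(t + 15)(t - 13)(t - 4)

By the rational root theorem, t = -15 is a root, so (t + 15) divides it; the quotient is t**2 - 17t + 52.
The remaining quadratic factors as (t - 4)(t - 13).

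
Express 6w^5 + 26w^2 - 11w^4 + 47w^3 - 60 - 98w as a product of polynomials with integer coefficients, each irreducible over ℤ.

(2w - 3)(3w + 2)(w + 1)(w^2 - 2w + 10)

By the rational root theorem, w = 3/2 is a root, giving the factor (2w - 3) and quotient 3w^4 - w^3 + 22w^2 + 46w + 20.
Then w = -1 is a root, so (w + 1) divides it; the quotient is 3w^3 - 4w^2 + 26w + 20.
Then w = -2/3 is a root, so (3w + 2) divides it; the quotient is w^2 - 2w + 10.
The quadratic w^2 - 2w + 10 has discriminant -36 < 0 and is irreducible over ℤ.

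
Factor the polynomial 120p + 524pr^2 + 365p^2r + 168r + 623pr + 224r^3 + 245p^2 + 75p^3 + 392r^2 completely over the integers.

(3p + 8r + 8)(5p + 4r + 3)(5p + 7r)

Group: 5p(15p^2 + 61pr + 40p + 56r^2 + 56r) + (4r + 3)(15p^2 + 61pr + 40p + 56r^2 + 56r); both groups contain (15p^2 + 61pr + 40p + 56r^2 + 56r), so (5p + 4r + 3) is a factor with cofactor 15p^2 + 61pr + 40p + 56r^2 + 56r.
The cofactor groups again: 15p^2 + 61pr + 40p + 56r^2 + 56r = 3p(5p + 7r) + (8r + 8)(5p + 7r); both groups contain (5p + 7r), giving (3p + 8r + 8)(5p + 7r).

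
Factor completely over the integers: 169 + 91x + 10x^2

(2x + 13)(5x + 13)

Need a pair with product 10·169 = 1690 and sum 91: that's 65 and 26.
Split the middle term: 10x^2 + 65x + 26x + 169 = 5x(2x + 13) + 13(2x + 13).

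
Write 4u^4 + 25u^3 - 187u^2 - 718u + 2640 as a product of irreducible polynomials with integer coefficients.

Among the possible rational roots, u = 5 is a root, so (u - 5) divides it; the quotient is 4u^3 + 45u^2 + 38u - 528.
Next, u = -6 is a root, so (u + 6) divides it; the quotient is 4u^2 + 21u - 88.
The remaining quadratic factors as (4u - 11)(u + 8).

(4u - 11)(u + 6)(u + 8)(u - 5)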